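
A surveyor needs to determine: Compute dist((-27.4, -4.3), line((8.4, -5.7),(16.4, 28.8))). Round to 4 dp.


|cross product| = 1246.3
|line direction| = sqrt(1254.25) = 35.4154
Distance = 1246.3/sqrt(1254.25) = 35.1909

35.1909


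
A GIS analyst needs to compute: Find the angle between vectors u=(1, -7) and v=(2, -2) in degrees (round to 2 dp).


u.v = 16, |u| = sqrt(50) = 7.0711, |v| = sqrt(8) = 2.8284
cos(theta) = u.v/(|u||v|) = 16/sqrt(400) = 0.8
theta = acos(0.8) = 36.87 degrees

36.87 degrees


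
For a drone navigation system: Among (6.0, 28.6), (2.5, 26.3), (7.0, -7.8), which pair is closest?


d(P0,P1) = 4.1881, d(P0,P2) = 36.4137, d(P1,P2) = 34.3956
Closest: P0 and P1

Closest pair: (6.0, 28.6) and (2.5, 26.3), distance = 4.1881


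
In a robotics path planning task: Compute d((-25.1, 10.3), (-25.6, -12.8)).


dx=-0.5, dy=-23.1
d^2 = (-0.5)^2 + (-23.1)^2 = 533.86
d = sqrt(533.86) = 23.1054

23.1054


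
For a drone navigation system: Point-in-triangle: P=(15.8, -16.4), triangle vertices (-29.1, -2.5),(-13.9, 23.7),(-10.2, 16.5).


Cross products: AB x AP = -1387.66, BC x BP = 65.47, CA x CP = 1115.81
All same sign? no

No, outside


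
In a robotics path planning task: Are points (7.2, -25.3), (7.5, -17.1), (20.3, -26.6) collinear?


Cross product: (7.5-7.2)*((-26.6)-(-25.3)) - ((-17.1)-(-25.3))*(20.3-7.2)
= -107.81

No, not collinear


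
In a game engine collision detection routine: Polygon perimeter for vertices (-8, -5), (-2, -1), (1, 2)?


Sides: (-8, -5)->(-2, -1): sqrt(52) = 7.211103, (-2, -1)->(1, 2): sqrt(18) = 4.242641, (1, 2)->(-8, -5): sqrt(130) = 11.401754
Sum = 22.855498
Perimeter = 22.8555

22.8555


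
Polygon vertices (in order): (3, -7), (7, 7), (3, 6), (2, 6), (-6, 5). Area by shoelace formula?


Shoelace sum: (3*7 - 7*(-7)) + (7*6 - 3*7) + (3*6 - 2*6) + (2*5 - (-6)*6) + ((-6)*(-7) - 3*5)
= 170
Area = |170|/2 = 85

85


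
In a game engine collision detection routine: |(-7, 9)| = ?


|u| = sqrt((-7)^2 + 9^2) = sqrt(130) = 11.4018

11.4018


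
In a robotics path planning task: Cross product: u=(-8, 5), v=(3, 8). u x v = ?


u x v = u_x*v_y - u_y*v_x = (-8)*8 - 5*3
= (-64) - 15 = -79

-79


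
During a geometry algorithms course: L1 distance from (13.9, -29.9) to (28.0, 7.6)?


|13.9-28| + |(-29.9)-7.6| = 14.1 + 37.5 = 51.6

51.6


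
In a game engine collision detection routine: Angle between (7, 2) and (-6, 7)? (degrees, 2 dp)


u.v = -28, |u| = sqrt(53) = 7.2801, |v| = sqrt(85) = 9.2195
cos(theta) = u.v/(|u||v|) = -28/sqrt(4505) = -0.417168
theta = acos(-0.417168) = 114.66 degrees

114.66 degrees


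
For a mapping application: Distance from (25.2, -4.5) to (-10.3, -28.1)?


dx=-35.5, dy=-23.6
d^2 = (-35.5)^2 + (-23.6)^2 = 1817.21
d = sqrt(1817.21) = 42.6287

42.6287


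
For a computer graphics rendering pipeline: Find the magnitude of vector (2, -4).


|u| = sqrt(2^2 + (-4)^2) = sqrt(20) = 4.4721

4.4721


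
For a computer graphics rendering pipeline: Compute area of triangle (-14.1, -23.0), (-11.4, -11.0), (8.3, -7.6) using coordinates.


Area = |x_A(y_B-y_C) + x_B(y_C-y_A) + x_C(y_A-y_B)|/2
= |47.94 + (-175.56) + (-99.6)|/2
= 227.22/2 = 113.61

113.61


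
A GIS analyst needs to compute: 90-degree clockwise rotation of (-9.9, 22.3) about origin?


90° CW: (x,y) -> (y, -x)
(-9.9,22.3) -> (22.3, 9.9)

(22.3, 9.9)


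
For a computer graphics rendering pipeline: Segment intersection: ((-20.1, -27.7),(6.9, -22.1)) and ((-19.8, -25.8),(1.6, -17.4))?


Cross products: d1=-38.14, d2=-145.1, d3=49.62, d4=156.58
d1*d2 < 0 and d3*d4 < 0? no

No, they don't intersect


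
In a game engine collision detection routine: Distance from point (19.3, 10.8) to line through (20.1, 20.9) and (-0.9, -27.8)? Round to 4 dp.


|cross product| = 173.14
|line direction| = sqrt(2812.69) = 53.0348
Distance = 173.14/sqrt(2812.69) = 3.2646

3.2646


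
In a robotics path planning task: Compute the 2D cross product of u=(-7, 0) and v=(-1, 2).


u x v = u_x*v_y - u_y*v_x = (-7)*2 - 0*(-1)
= (-14) - 0 = -14

-14


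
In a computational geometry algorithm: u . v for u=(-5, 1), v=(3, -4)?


u . v = u_x*v_x + u_y*v_y = (-5)*3 + 1*(-4)
= (-15) + (-4) = -19

-19


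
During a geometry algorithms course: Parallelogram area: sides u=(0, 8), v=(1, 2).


|u x v| = |0*2 - 8*1|
= |0 - 8| = 8

8


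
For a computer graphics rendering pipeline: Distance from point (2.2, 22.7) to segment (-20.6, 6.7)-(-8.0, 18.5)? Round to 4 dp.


Project P onto AB: t = 1 (clamped to [0,1])
Closest point on segment: (-8, 18.5)
Distance: 11.0309

11.0309


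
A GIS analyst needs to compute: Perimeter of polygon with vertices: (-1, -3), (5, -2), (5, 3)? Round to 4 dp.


Sides: (-1, -3)->(5, -2): sqrt(37) = 6.082763, (5, -2)->(5, 3): sqrt(25) = 5, (5, 3)->(-1, -3): sqrt(72) = 8.485281
Sum = 19.568044
Perimeter = 19.568

19.568


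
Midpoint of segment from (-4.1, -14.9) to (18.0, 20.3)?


M = (((-4.1)+18)/2, ((-14.9)+20.3)/2)
= (6.95, 2.7)

(6.95, 2.7)


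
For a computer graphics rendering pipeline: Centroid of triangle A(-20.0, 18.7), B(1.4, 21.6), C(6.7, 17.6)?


Centroid = ((x_A+x_B+x_C)/3, (y_A+y_B+y_C)/3)
= (((-20)+1.4+6.7)/3, (18.7+21.6+17.6)/3)
= (-3.9667, 19.3)

(-3.9667, 19.3)


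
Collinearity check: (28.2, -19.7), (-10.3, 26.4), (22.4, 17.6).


Cross product: ((-10.3)-28.2)*(17.6-(-19.7)) - (26.4-(-19.7))*(22.4-28.2)
= -1168.67

No, not collinear


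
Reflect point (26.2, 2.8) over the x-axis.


Reflection over x-axis: (x,y) -> (x,-y)
(26.2, 2.8) -> (26.2, -2.8)

(26.2, -2.8)


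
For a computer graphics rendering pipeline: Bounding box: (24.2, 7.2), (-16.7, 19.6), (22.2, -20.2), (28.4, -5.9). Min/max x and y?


x range: [-16.7, 28.4]
y range: [-20.2, 19.6]
Bounding box: (-16.7,-20.2) to (28.4,19.6)

(-16.7,-20.2) to (28.4,19.6)


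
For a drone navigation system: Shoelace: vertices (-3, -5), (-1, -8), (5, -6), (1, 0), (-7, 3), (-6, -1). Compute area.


Shoelace sum: ((-3)*(-8) - (-1)*(-5)) + ((-1)*(-6) - 5*(-8)) + (5*0 - 1*(-6)) + (1*3 - (-7)*0) + ((-7)*(-1) - (-6)*3) + ((-6)*(-5) - (-3)*(-1))
= 126
Area = |126|/2 = 63

63


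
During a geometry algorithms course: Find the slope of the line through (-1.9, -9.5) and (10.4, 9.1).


slope = (y2-y1)/(x2-x1) = (9.1-(-9.5))/(10.4-(-1.9)) = 18.6/12.3 = 1.5122

1.5122


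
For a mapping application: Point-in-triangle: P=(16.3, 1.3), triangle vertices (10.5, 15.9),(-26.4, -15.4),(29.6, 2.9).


Cross products: AB x AP = 720.28, BC x BP = 153.79, CA x CP = 203.46
All same sign? yes

Yes, inside


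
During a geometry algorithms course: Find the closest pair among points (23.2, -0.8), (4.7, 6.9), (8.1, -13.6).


d(P0,P1) = 20.0385, d(P0,P2) = 19.7952, d(P1,P2) = 20.78
Closest: P0 and P2

Closest pair: (23.2, -0.8) and (8.1, -13.6), distance = 19.7952


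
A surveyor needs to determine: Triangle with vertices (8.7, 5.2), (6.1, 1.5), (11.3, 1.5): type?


Side lengths squared: AB^2=20.45, BC^2=27.04, CA^2=20.45
Sorted: [20.45, 20.45, 27.04]
By sides: Isosceles, By angles: Acute

Isosceles, Acute


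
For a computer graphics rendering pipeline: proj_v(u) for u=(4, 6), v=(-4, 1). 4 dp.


u.v = -10, |v| = sqrt(17) = 4.1231
Scalar projection = u.v / |v| = -10 / sqrt(17) = -2.4254

-2.4254


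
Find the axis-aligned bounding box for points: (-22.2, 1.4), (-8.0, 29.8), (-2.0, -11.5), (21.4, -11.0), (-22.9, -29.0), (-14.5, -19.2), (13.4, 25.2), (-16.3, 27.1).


x range: [-22.9, 21.4]
y range: [-29, 29.8]
Bounding box: (-22.9,-29) to (21.4,29.8)

(-22.9,-29) to (21.4,29.8)


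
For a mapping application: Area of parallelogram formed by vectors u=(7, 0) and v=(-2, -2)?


|u x v| = |7*(-2) - 0*(-2)|
= |(-14) - 0| = 14

14


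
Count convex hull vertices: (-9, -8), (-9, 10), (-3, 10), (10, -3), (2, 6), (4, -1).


Convex hull vertices (CCW): (-9, -8), (10, -3), (2, 6), (-3, 10), (-9, 10)
Count = 5

5


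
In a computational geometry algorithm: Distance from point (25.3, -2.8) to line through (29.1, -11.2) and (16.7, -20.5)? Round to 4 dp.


|cross product| = 139.5
|line direction| = sqrt(240.25) = 15.5
Distance = 139.5/sqrt(240.25) = 9

9


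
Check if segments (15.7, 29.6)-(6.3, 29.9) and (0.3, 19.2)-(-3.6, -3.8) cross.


Cross products: d1=313.64, d2=96.27, d3=102.38, d4=319.75
d1*d2 < 0 and d3*d4 < 0? no

No, they don't intersect


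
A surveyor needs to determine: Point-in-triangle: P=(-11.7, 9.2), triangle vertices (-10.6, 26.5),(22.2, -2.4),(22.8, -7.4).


Cross products: AB x AP = -599.23, BC x BP = -162.54, CA x CP = 615.11
All same sign? no

No, outside


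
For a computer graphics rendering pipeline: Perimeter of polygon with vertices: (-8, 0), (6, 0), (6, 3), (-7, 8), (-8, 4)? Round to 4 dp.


Sides: (-8, 0)->(6, 0): sqrt(196) = 14, (6, 0)->(6, 3): sqrt(9) = 3, (6, 3)->(-7, 8): sqrt(194) = 13.928388, (-7, 8)->(-8, 4): sqrt(17) = 4.123106, (-8, 4)->(-8, 0): sqrt(16) = 4
Sum = 39.051494
Perimeter = 39.0515

39.0515


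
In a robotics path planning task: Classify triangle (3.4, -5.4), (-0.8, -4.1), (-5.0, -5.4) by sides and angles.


Side lengths squared: AB^2=19.33, BC^2=19.33, CA^2=70.56
Sorted: [19.33, 19.33, 70.56]
By sides: Isosceles, By angles: Obtuse

Isosceles, Obtuse


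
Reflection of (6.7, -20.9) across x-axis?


Reflection over x-axis: (x,y) -> (x,-y)
(6.7, -20.9) -> (6.7, 20.9)

(6.7, 20.9)


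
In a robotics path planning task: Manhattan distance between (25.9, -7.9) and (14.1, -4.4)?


|25.9-14.1| + |(-7.9)-(-4.4)| = 11.8 + 3.5 = 15.3

15.3


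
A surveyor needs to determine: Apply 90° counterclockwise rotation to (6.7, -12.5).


90° CCW: (x,y) -> (-y, x)
(6.7,-12.5) -> (12.5, 6.7)

(12.5, 6.7)


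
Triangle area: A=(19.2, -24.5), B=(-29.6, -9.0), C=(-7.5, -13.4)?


Area = |x_A(y_B-y_C) + x_B(y_C-y_A) + x_C(y_A-y_B)|/2
= |84.48 + (-328.56) + 116.25|/2
= 127.83/2 = 63.915

63.915


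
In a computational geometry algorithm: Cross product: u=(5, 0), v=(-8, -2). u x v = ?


u x v = u_x*v_y - u_y*v_x = 5*(-2) - 0*(-8)
= (-10) - 0 = -10

-10


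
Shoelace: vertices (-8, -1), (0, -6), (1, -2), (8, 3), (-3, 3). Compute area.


Shoelace sum: ((-8)*(-6) - 0*(-1)) + (0*(-2) - 1*(-6)) + (1*3 - 8*(-2)) + (8*3 - (-3)*3) + ((-3)*(-1) - (-8)*3)
= 133
Area = |133|/2 = 66.5

66.5


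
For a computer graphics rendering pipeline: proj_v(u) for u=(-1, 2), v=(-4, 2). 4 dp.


u.v = 8, |v| = sqrt(20) = 4.4721
Scalar projection = u.v / |v| = 8 / sqrt(20) = 1.7889

1.7889


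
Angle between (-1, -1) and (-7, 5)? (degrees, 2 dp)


u.v = 2, |u| = sqrt(2) = 1.4142, |v| = sqrt(74) = 8.6023
cos(theta) = u.v/(|u||v|) = 2/sqrt(148) = 0.164399
theta = acos(0.164399) = 80.54 degrees

80.54 degrees


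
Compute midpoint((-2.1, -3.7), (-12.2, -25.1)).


M = (((-2.1)+(-12.2))/2, ((-3.7)+(-25.1))/2)
= (-7.15, -14.4)

(-7.15, -14.4)


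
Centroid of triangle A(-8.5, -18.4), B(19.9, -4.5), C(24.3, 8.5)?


Centroid = ((x_A+x_B+x_C)/3, (y_A+y_B+y_C)/3)
= (((-8.5)+19.9+24.3)/3, ((-18.4)+(-4.5)+8.5)/3)
= (11.9, -4.8)

(11.9, -4.8)


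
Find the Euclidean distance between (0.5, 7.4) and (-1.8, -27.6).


dx=-2.3, dy=-35
d^2 = (-2.3)^2 + (-35)^2 = 1230.29
d = sqrt(1230.29) = 35.0755

35.0755


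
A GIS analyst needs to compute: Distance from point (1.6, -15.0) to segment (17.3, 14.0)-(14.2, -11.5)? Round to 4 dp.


Project P onto AB: t = 1 (clamped to [0,1])
Closest point on segment: (14.2, -11.5)
Distance: 13.0771

13.0771


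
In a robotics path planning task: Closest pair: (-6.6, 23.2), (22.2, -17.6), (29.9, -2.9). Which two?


d(P0,P1) = 49.9408, d(P0,P2) = 44.8716, d(P1,P2) = 16.5946
Closest: P1 and P2

Closest pair: (22.2, -17.6) and (29.9, -2.9), distance = 16.5946


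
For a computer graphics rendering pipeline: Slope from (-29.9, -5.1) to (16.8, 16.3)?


slope = (y2-y1)/(x2-x1) = (16.3-(-5.1))/(16.8-(-29.9)) = 21.4/46.7 = 0.4582

0.4582


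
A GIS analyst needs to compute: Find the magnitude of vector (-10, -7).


|u| = sqrt((-10)^2 + (-7)^2) = sqrt(149) = 12.2066

12.2066


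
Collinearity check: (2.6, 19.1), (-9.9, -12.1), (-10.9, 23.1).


Cross product: ((-9.9)-2.6)*(23.1-19.1) - ((-12.1)-19.1)*((-10.9)-2.6)
= -471.2

No, not collinear


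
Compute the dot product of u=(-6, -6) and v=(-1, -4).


u . v = u_x*v_x + u_y*v_y = (-6)*(-1) + (-6)*(-4)
= 6 + 24 = 30

30


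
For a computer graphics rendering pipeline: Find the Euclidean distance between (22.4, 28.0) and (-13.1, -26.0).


dx=-35.5, dy=-54
d^2 = (-35.5)^2 + (-54)^2 = 4176.25
d = sqrt(4176.25) = 64.6239

64.6239


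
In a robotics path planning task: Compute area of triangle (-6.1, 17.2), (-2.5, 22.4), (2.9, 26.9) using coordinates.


Area = |x_A(y_B-y_C) + x_B(y_C-y_A) + x_C(y_A-y_B)|/2
= |27.45 + (-24.25) + (-15.08)|/2
= 11.88/2 = 5.94

5.94


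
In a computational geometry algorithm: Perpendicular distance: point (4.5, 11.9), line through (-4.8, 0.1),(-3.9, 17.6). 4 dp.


|cross product| = 152.13
|line direction| = sqrt(307.06) = 17.5231
Distance = 152.13/sqrt(307.06) = 8.6817

8.6817


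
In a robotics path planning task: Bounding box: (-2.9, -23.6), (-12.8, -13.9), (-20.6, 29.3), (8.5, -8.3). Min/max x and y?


x range: [-20.6, 8.5]
y range: [-23.6, 29.3]
Bounding box: (-20.6,-23.6) to (8.5,29.3)

(-20.6,-23.6) to (8.5,29.3)


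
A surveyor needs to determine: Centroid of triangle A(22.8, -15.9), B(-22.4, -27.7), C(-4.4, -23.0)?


Centroid = ((x_A+x_B+x_C)/3, (y_A+y_B+y_C)/3)
= ((22.8+(-22.4)+(-4.4))/3, ((-15.9)+(-27.7)+(-23))/3)
= (-1.3333, -22.2)

(-1.3333, -22.2)


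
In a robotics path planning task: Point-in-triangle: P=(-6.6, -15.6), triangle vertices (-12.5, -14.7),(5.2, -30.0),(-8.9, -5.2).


Cross products: AB x AP = 74.34, BC x BP = 89.6, CA x CP = 59.29
All same sign? yes

Yes, inside


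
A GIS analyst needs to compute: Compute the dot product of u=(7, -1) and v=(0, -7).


u . v = u_x*v_x + u_y*v_y = 7*0 + (-1)*(-7)
= 0 + 7 = 7

7


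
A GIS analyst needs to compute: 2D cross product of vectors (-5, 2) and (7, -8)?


u x v = u_x*v_y - u_y*v_x = (-5)*(-8) - 2*7
= 40 - 14 = 26

26


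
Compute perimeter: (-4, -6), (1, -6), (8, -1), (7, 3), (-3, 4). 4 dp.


Sides: (-4, -6)->(1, -6): sqrt(25) = 5, (1, -6)->(8, -1): sqrt(74) = 8.602325, (8, -1)->(7, 3): sqrt(17) = 4.123106, (7, 3)->(-3, 4): sqrt(101) = 10.049876, (-3, 4)->(-4, -6): sqrt(101) = 10.049876
Sum = 37.825183
Perimeter = 37.8252

37.8252


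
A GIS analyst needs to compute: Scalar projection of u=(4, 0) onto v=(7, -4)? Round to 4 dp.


u.v = 28, |v| = sqrt(65) = 8.0623
Scalar projection = u.v / |v| = 28 / sqrt(65) = 3.473

3.473


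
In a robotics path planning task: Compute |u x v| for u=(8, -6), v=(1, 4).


|u x v| = |8*4 - (-6)*1|
= |32 - (-6)| = 38

38


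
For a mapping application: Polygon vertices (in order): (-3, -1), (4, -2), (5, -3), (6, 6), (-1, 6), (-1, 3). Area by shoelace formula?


Shoelace sum: ((-3)*(-2) - 4*(-1)) + (4*(-3) - 5*(-2)) + (5*6 - 6*(-3)) + (6*6 - (-1)*6) + ((-1)*3 - (-1)*6) + ((-1)*(-1) - (-3)*3)
= 111
Area = |111|/2 = 55.5

55.5


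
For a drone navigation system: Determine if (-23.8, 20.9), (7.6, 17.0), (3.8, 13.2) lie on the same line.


Cross product: (7.6-(-23.8))*(13.2-20.9) - (17-20.9)*(3.8-(-23.8))
= -134.14

No, not collinear


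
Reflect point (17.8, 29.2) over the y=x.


Reflection over y=x: (x,y) -> (y,x)
(17.8, 29.2) -> (29.2, 17.8)

(29.2, 17.8)


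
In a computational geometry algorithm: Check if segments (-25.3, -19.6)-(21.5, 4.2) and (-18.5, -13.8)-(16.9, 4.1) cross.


Cross products: d1=-83.6, d2=-78.8, d3=109.6, d4=104.8
d1*d2 < 0 and d3*d4 < 0? no

No, they don't intersect


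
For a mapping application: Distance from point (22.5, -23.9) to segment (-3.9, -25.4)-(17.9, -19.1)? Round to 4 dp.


Project P onto AB: t = 1 (clamped to [0,1])
Closest point on segment: (17.9, -19.1)
Distance: 6.6483

6.6483


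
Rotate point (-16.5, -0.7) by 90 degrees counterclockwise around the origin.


90° CCW: (x,y) -> (-y, x)
(-16.5,-0.7) -> (0.7, -16.5)

(0.7, -16.5)


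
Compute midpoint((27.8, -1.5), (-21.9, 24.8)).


M = ((27.8+(-21.9))/2, ((-1.5)+24.8)/2)
= (2.95, 11.65)

(2.95, 11.65)


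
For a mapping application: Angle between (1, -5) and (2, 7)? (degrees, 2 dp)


u.v = -33, |u| = sqrt(26) = 5.099, |v| = sqrt(53) = 7.2801
cos(theta) = u.v/(|u||v|) = -33/sqrt(1378) = -0.888975
theta = acos(-0.888975) = 152.74 degrees

152.74 degrees


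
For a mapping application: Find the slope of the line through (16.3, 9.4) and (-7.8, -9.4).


slope = (y2-y1)/(x2-x1) = ((-9.4)-9.4)/((-7.8)-16.3) = (-18.8)/(-24.1) = 0.7801

0.7801


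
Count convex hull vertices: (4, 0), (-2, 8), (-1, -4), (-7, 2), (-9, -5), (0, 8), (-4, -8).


Convex hull vertices (CCW): (-9, -5), (-4, -8), (4, 0), (0, 8), (-2, 8), (-7, 2)
Count = 6

6


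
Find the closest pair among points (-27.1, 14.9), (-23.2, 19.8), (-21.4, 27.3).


d(P0,P1) = 6.2626, d(P0,P2) = 13.6473, d(P1,P2) = 7.713
Closest: P0 and P1

Closest pair: (-27.1, 14.9) and (-23.2, 19.8), distance = 6.2626


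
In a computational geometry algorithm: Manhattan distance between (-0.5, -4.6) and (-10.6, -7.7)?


|(-0.5)-(-10.6)| + |(-4.6)-(-7.7)| = 10.1 + 3.1 = 13.2

13.2


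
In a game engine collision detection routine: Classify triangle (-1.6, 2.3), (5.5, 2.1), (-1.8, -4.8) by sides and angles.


Side lengths squared: AB^2=50.45, BC^2=100.9, CA^2=50.45
Sorted: [50.45, 50.45, 100.9]
By sides: Isosceles, By angles: Right

Isosceles, Right


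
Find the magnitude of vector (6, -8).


|u| = sqrt(6^2 + (-8)^2) = sqrt(100) = 10

10


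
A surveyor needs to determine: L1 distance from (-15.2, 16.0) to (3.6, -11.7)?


|(-15.2)-3.6| + |16-(-11.7)| = 18.8 + 27.7 = 46.5

46.5


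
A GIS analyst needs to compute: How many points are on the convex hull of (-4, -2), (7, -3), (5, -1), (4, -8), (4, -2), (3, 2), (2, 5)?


Convex hull vertices (CCW): (-4, -2), (4, -8), (7, -3), (2, 5)
Count = 4

4


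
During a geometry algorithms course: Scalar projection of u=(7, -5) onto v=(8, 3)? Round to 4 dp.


u.v = 41, |v| = sqrt(73) = 8.544
Scalar projection = u.v / |v| = 41 / sqrt(73) = 4.7987

4.7987


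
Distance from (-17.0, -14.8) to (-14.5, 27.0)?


dx=2.5, dy=41.8
d^2 = 2.5^2 + 41.8^2 = 1753.49
d = sqrt(1753.49) = 41.8747

41.8747


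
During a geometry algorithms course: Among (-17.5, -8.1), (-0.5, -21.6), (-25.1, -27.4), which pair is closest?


d(P0,P1) = 21.7083, d(P0,P2) = 20.7425, d(P1,P2) = 25.2745
Closest: P0 and P2

Closest pair: (-17.5, -8.1) and (-25.1, -27.4), distance = 20.7425


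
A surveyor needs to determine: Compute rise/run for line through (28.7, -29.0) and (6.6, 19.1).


slope = (y2-y1)/(x2-x1) = (19.1-(-29))/(6.6-28.7) = 48.1/(-22.1) = -2.1765

-2.1765


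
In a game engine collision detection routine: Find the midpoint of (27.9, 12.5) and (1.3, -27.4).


M = ((27.9+1.3)/2, (12.5+(-27.4))/2)
= (14.6, -7.45)

(14.6, -7.45)


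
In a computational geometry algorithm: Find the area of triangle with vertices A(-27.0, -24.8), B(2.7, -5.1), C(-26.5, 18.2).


Area = |x_A(y_B-y_C) + x_B(y_C-y_A) + x_C(y_A-y_B)|/2
= |629.1 + 116.1 + 522.05|/2
= 1267.25/2 = 633.625

633.625


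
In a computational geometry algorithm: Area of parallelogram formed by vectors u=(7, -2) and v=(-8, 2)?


|u x v| = |7*2 - (-2)*(-8)|
= |14 - 16| = 2

2


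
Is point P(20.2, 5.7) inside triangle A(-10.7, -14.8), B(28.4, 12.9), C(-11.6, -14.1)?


Cross products: AB x AP = -54.38, BC x BP = 66.6, CA x CP = 40.08
All same sign? no

No, outside


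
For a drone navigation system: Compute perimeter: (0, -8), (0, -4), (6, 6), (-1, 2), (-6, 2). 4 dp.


Sides: (0, -8)->(0, -4): sqrt(16) = 4, (0, -4)->(6, 6): sqrt(136) = 11.661904, (6, 6)->(-1, 2): sqrt(65) = 8.062258, (-1, 2)->(-6, 2): sqrt(25) = 5, (-6, 2)->(0, -8): sqrt(136) = 11.661904
Sum = 40.386066
Perimeter = 40.3861

40.3861


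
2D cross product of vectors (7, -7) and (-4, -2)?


u x v = u_x*v_y - u_y*v_x = 7*(-2) - (-7)*(-4)
= (-14) - 28 = -42

-42


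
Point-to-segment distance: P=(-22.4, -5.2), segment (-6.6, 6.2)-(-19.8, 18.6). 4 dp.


Project P onto AB: t = 0.2049 (clamped to [0,1])
Closest point on segment: (-9.3044, 8.7405)
Distance: 19.1267

19.1267


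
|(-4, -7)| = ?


|u| = sqrt((-4)^2 + (-7)^2) = sqrt(65) = 8.0623

8.0623


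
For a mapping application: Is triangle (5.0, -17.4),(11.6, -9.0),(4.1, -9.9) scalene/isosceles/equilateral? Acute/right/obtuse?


Side lengths squared: AB^2=114.12, BC^2=57.06, CA^2=57.06
Sorted: [57.06, 57.06, 114.12]
By sides: Isosceles, By angles: Right

Isosceles, Right


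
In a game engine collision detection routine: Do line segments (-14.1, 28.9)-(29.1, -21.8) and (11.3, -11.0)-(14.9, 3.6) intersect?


Cross products: d1=514.48, d2=-298.76, d3=-435.9, d4=377.34
d1*d2 < 0 and d3*d4 < 0? yes

Yes, they intersect


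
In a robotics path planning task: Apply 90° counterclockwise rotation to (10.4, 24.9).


90° CCW: (x,y) -> (-y, x)
(10.4,24.9) -> (-24.9, 10.4)

(-24.9, 10.4)


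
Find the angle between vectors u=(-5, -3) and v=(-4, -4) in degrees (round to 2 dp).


u.v = 32, |u| = sqrt(34) = 5.831, |v| = sqrt(32) = 5.6569
cos(theta) = u.v/(|u||v|) = 32/sqrt(1088) = 0.970143
theta = acos(0.970143) = 14.04 degrees

14.04 degrees


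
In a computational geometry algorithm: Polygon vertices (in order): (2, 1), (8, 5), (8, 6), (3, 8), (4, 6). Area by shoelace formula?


Shoelace sum: (2*5 - 8*1) + (8*6 - 8*5) + (8*8 - 3*6) + (3*6 - 4*8) + (4*1 - 2*6)
= 34
Area = |34|/2 = 17

17


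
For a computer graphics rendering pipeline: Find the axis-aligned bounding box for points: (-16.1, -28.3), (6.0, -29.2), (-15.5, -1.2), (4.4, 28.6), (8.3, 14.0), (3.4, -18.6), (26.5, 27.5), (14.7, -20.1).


x range: [-16.1, 26.5]
y range: [-29.2, 28.6]
Bounding box: (-16.1,-29.2) to (26.5,28.6)

(-16.1,-29.2) to (26.5,28.6)


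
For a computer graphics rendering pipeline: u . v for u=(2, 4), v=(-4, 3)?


u . v = u_x*v_x + u_y*v_y = 2*(-4) + 4*3
= (-8) + 12 = 4

4


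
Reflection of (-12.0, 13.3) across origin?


Reflection over origin: (x,y) -> (-x,-y)
(-12, 13.3) -> (12, -13.3)

(12, -13.3)


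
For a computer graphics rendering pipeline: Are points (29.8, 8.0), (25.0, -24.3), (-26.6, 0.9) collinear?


Cross product: (25-29.8)*(0.9-8) - ((-24.3)-8)*((-26.6)-29.8)
= -1787.64

No, not collinear


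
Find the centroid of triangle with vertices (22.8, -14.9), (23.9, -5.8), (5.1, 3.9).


Centroid = ((x_A+x_B+x_C)/3, (y_A+y_B+y_C)/3)
= ((22.8+23.9+5.1)/3, ((-14.9)+(-5.8)+3.9)/3)
= (17.2667, -5.6)

(17.2667, -5.6)


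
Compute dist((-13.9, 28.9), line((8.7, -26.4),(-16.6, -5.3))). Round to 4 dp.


|cross product| = 922.23
|line direction| = sqrt(1085.3) = 32.9439
Distance = 922.23/sqrt(1085.3) = 27.994

27.994


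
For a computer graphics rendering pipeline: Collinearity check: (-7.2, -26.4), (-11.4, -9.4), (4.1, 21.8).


Cross product: ((-11.4)-(-7.2))*(21.8-(-26.4)) - ((-9.4)-(-26.4))*(4.1-(-7.2))
= -394.54

No, not collinear


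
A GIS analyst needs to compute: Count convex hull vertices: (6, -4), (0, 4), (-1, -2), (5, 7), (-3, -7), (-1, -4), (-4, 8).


Convex hull vertices (CCW): (-4, 8), (-3, -7), (6, -4), (5, 7)
Count = 4

4


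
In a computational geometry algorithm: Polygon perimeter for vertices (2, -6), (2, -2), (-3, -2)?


Sides: (2, -6)->(2, -2): sqrt(16) = 4, (2, -2)->(-3, -2): sqrt(25) = 5, (-3, -2)->(2, -6): sqrt(41) = 6.403124
Sum = 15.403124
Perimeter = 15.4031

15.4031


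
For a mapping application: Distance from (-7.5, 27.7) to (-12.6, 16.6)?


dx=-5.1, dy=-11.1
d^2 = (-5.1)^2 + (-11.1)^2 = 149.22
d = sqrt(149.22) = 12.2156

12.2156


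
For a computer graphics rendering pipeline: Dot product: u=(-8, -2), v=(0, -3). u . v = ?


u . v = u_x*v_x + u_y*v_y = (-8)*0 + (-2)*(-3)
= 0 + 6 = 6

6


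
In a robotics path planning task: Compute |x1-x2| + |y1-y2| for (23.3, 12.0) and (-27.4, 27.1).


|23.3-(-27.4)| + |12-27.1| = 50.7 + 15.1 = 65.8

65.8


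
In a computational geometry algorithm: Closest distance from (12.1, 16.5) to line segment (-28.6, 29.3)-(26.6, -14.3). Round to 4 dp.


Project P onto AB: t = 0.5668 (clamped to [0,1])
Closest point on segment: (2.6895, 4.5858)
Distance: 15.1824

15.1824


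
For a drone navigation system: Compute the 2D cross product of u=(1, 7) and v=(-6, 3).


u x v = u_x*v_y - u_y*v_x = 1*3 - 7*(-6)
= 3 - (-42) = 45

45


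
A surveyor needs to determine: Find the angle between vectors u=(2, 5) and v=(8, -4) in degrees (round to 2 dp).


u.v = -4, |u| = sqrt(29) = 5.3852, |v| = sqrt(80) = 8.9443
cos(theta) = u.v/(|u||v|) = -4/sqrt(2320) = -0.083045
theta = acos(-0.083045) = 94.76 degrees

94.76 degrees


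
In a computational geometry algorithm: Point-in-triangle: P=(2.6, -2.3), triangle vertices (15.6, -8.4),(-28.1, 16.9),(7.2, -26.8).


Cross products: AB x AP = 62.33, BC x BP = 663.83, CA x CP = 290.44
All same sign? yes

Yes, inside


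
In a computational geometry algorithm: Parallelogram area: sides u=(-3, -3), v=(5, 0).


|u x v| = |(-3)*0 - (-3)*5|
= |0 - (-15)| = 15

15


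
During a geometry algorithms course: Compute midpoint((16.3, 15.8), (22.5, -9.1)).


M = ((16.3+22.5)/2, (15.8+(-9.1))/2)
= (19.4, 3.35)

(19.4, 3.35)


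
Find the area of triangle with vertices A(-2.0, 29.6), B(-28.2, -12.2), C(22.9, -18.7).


Area = |x_A(y_B-y_C) + x_B(y_C-y_A) + x_C(y_A-y_B)|/2
= |(-13) + 1362.06 + 957.22|/2
= 2306.28/2 = 1153.14

1153.14


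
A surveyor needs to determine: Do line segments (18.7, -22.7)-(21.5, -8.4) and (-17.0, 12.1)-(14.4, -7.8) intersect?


Cross products: d1=-382.29, d2=122.45, d3=607.95, d4=103.21
d1*d2 < 0 and d3*d4 < 0? no

No, they don't intersect


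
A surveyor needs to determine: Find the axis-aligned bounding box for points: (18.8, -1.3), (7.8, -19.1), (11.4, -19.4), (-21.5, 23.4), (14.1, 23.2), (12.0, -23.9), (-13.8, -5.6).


x range: [-21.5, 18.8]
y range: [-23.9, 23.4]
Bounding box: (-21.5,-23.9) to (18.8,23.4)

(-21.5,-23.9) to (18.8,23.4)


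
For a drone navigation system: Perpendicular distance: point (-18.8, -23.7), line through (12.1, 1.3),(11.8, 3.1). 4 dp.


|cross product| = 63.12
|line direction| = sqrt(3.33) = 1.8248
Distance = 63.12/sqrt(3.33) = 34.5895

34.5895


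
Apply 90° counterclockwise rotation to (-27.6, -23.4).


90° CCW: (x,y) -> (-y, x)
(-27.6,-23.4) -> (23.4, -27.6)

(23.4, -27.6)


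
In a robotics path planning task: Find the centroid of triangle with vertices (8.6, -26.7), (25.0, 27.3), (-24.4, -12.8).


Centroid = ((x_A+x_B+x_C)/3, (y_A+y_B+y_C)/3)
= ((8.6+25+(-24.4))/3, ((-26.7)+27.3+(-12.8))/3)
= (3.0667, -4.0667)

(3.0667, -4.0667)


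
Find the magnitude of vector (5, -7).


|u| = sqrt(5^2 + (-7)^2) = sqrt(74) = 8.6023

8.6023


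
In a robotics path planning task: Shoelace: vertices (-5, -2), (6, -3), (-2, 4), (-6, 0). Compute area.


Shoelace sum: ((-5)*(-3) - 6*(-2)) + (6*4 - (-2)*(-3)) + ((-2)*0 - (-6)*4) + ((-6)*(-2) - (-5)*0)
= 81
Area = |81|/2 = 40.5

40.5


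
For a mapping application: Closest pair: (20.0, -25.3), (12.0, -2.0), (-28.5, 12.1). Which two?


d(P0,P1) = 24.6351, d(P0,P2) = 61.2455, d(P1,P2) = 42.8843
Closest: P0 and P1

Closest pair: (20.0, -25.3) and (12.0, -2.0), distance = 24.6351


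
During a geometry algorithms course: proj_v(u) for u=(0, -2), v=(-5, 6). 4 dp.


u.v = -12, |v| = sqrt(61) = 7.8102
Scalar projection = u.v / |v| = -12 / sqrt(61) = -1.5364

-1.5364


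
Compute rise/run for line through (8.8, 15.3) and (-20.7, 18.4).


slope = (y2-y1)/(x2-x1) = (18.4-15.3)/((-20.7)-8.8) = 3.1/(-29.5) = -0.1051

-0.1051


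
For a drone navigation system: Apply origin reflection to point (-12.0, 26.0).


Reflection over origin: (x,y) -> (-x,-y)
(-12, 26) -> (12, -26)

(12, -26)


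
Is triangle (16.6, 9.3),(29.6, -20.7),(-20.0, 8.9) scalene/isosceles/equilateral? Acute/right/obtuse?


Side lengths squared: AB^2=1069, BC^2=3336.32, CA^2=1339.72
Sorted: [1069, 1339.72, 3336.32]
By sides: Scalene, By angles: Obtuse

Scalene, Obtuse


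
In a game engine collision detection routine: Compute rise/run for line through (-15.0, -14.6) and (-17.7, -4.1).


slope = (y2-y1)/(x2-x1) = ((-4.1)-(-14.6))/((-17.7)-(-15)) = 10.5/(-2.7) = -3.8889

-3.8889


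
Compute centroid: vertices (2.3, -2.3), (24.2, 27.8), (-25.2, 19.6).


Centroid = ((x_A+x_B+x_C)/3, (y_A+y_B+y_C)/3)
= ((2.3+24.2+(-25.2))/3, ((-2.3)+27.8+19.6)/3)
= (0.4333, 15.0333)

(0.4333, 15.0333)


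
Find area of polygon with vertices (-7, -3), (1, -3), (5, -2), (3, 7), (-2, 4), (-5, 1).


Shoelace sum: ((-7)*(-3) - 1*(-3)) + (1*(-2) - 5*(-3)) + (5*7 - 3*(-2)) + (3*4 - (-2)*7) + ((-2)*1 - (-5)*4) + ((-5)*(-3) - (-7)*1)
= 144
Area = |144|/2 = 72

72


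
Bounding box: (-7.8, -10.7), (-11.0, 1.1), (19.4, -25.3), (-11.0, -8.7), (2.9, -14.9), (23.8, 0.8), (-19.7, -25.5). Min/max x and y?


x range: [-19.7, 23.8]
y range: [-25.5, 1.1]
Bounding box: (-19.7,-25.5) to (23.8,1.1)

(-19.7,-25.5) to (23.8,1.1)


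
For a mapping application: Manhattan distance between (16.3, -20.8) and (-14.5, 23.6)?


|16.3-(-14.5)| + |(-20.8)-23.6| = 30.8 + 44.4 = 75.2

75.2


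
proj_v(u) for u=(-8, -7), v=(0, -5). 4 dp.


u.v = 35, |v| = sqrt(25) = 5
Scalar projection = u.v / |v| = 35 / sqrt(25) = 7

7


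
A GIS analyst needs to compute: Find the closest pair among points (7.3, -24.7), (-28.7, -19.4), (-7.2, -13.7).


d(P0,P1) = 36.388, d(P0,P2) = 18.2003, d(P1,P2) = 22.2428
Closest: P0 and P2

Closest pair: (7.3, -24.7) and (-7.2, -13.7), distance = 18.2003


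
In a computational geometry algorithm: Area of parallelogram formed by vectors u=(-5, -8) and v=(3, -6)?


|u x v| = |(-5)*(-6) - (-8)*3|
= |30 - (-24)| = 54

54


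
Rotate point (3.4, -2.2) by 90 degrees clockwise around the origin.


90° CW: (x,y) -> (y, -x)
(3.4,-2.2) -> (-2.2, -3.4)

(-2.2, -3.4)


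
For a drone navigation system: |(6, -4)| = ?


|u| = sqrt(6^2 + (-4)^2) = sqrt(52) = 7.2111

7.2111


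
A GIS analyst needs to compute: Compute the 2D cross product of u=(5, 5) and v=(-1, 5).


u x v = u_x*v_y - u_y*v_x = 5*5 - 5*(-1)
= 25 - (-5) = 30

30


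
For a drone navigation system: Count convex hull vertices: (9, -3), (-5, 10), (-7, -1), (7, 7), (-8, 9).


Convex hull vertices (CCW): (-8, 9), (-7, -1), (9, -3), (7, 7), (-5, 10)
Count = 5

5


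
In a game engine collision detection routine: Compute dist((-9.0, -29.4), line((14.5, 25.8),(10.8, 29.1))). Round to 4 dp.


|cross product| = 281.79
|line direction| = sqrt(24.58) = 4.9578
Distance = 281.79/sqrt(24.58) = 56.8375

56.8375


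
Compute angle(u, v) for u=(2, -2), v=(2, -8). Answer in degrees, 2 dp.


u.v = 20, |u| = sqrt(8) = 2.8284, |v| = sqrt(68) = 8.2462
cos(theta) = u.v/(|u||v|) = 20/sqrt(544) = 0.857493
theta = acos(0.857493) = 30.96 degrees

30.96 degrees


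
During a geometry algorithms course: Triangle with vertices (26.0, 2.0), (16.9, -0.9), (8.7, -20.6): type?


Side lengths squared: AB^2=91.22, BC^2=455.33, CA^2=810.05
Sorted: [91.22, 455.33, 810.05]
By sides: Scalene, By angles: Obtuse

Scalene, Obtuse


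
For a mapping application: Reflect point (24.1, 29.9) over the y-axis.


Reflection over y-axis: (x,y) -> (-x,y)
(24.1, 29.9) -> (-24.1, 29.9)

(-24.1, 29.9)


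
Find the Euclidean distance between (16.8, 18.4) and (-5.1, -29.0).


dx=-21.9, dy=-47.4
d^2 = (-21.9)^2 + (-47.4)^2 = 2726.37
d = sqrt(2726.37) = 52.2147

52.2147


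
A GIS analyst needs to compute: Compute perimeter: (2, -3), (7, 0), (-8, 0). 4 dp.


Sides: (2, -3)->(7, 0): sqrt(34) = 5.830952, (7, 0)->(-8, 0): sqrt(225) = 15, (-8, 0)->(2, -3): sqrt(109) = 10.440307
Sum = 31.271259
Perimeter = 31.2713

31.2713


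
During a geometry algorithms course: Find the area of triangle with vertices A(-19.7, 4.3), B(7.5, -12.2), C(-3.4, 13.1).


Area = |x_A(y_B-y_C) + x_B(y_C-y_A) + x_C(y_A-y_B)|/2
= |498.41 + 66 + (-56.1)|/2
= 508.31/2 = 254.155

254.155


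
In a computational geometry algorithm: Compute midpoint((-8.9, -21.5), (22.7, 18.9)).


M = (((-8.9)+22.7)/2, ((-21.5)+18.9)/2)
= (6.9, -1.3)

(6.9, -1.3)


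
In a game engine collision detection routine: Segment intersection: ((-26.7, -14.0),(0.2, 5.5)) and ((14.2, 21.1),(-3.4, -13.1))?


Cross products: d1=-781.02, d2=-204.24, d3=146.64, d4=-430.14
d1*d2 < 0 and d3*d4 < 0? no

No, they don't intersect


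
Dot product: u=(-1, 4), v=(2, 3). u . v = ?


u . v = u_x*v_x + u_y*v_y = (-1)*2 + 4*3
= (-2) + 12 = 10

10


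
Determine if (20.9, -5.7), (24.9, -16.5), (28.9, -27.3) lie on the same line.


Cross product: (24.9-20.9)*((-27.3)-(-5.7)) - ((-16.5)-(-5.7))*(28.9-20.9)
= 0

Yes, collinear


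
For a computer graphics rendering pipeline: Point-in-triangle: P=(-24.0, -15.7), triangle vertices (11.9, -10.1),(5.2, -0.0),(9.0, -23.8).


Cross products: AB x AP = 400.11, BC x BP = -754.62, CA x CP = 475.59
All same sign? no

No, outside


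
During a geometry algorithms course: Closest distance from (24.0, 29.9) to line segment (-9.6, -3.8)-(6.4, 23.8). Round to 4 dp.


Project P onto AB: t = 1 (clamped to [0,1])
Closest point on segment: (6.4, 23.8)
Distance: 18.6271

18.6271


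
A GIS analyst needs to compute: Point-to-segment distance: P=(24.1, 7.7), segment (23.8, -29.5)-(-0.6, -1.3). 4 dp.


Project P onto AB: t = 0.7491 (clamped to [0,1])
Closest point on segment: (5.5216, -8.3749)
Distance: 24.5675

24.5675


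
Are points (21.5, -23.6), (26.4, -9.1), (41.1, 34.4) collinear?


Cross product: (26.4-21.5)*(34.4-(-23.6)) - ((-9.1)-(-23.6))*(41.1-21.5)
= 0

Yes, collinear


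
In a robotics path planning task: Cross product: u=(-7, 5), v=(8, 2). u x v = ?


u x v = u_x*v_y - u_y*v_x = (-7)*2 - 5*8
= (-14) - 40 = -54

-54


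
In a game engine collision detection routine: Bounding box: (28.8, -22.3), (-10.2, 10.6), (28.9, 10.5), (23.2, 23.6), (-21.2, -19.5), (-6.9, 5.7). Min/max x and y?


x range: [-21.2, 28.9]
y range: [-22.3, 23.6]
Bounding box: (-21.2,-22.3) to (28.9,23.6)

(-21.2,-22.3) to (28.9,23.6)


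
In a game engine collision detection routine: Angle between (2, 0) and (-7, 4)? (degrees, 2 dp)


u.v = -14, |u| = sqrt(4) = 2, |v| = sqrt(65) = 8.0623
cos(theta) = u.v/(|u||v|) = -14/sqrt(260) = -0.868243
theta = acos(-0.868243) = 150.26 degrees

150.26 degrees


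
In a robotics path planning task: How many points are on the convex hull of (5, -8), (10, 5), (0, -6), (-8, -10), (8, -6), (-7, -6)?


Convex hull vertices (CCW): (-8, -10), (5, -8), (8, -6), (10, 5), (-7, -6)
Count = 5

5


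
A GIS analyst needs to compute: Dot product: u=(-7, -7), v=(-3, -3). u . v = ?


u . v = u_x*v_x + u_y*v_y = (-7)*(-3) + (-7)*(-3)
= 21 + 21 = 42

42


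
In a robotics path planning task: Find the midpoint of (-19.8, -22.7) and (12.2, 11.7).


M = (((-19.8)+12.2)/2, ((-22.7)+11.7)/2)
= (-3.8, -5.5)

(-3.8, -5.5)


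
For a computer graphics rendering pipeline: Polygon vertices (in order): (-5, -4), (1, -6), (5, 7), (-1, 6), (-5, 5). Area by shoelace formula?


Shoelace sum: ((-5)*(-6) - 1*(-4)) + (1*7 - 5*(-6)) + (5*6 - (-1)*7) + ((-1)*5 - (-5)*6) + ((-5)*(-4) - (-5)*5)
= 178
Area = |178|/2 = 89

89


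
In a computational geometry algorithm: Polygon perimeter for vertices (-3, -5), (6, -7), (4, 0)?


Sides: (-3, -5)->(6, -7): sqrt(85) = 9.219544, (6, -7)->(4, 0): sqrt(53) = 7.28011, (4, 0)->(-3, -5): sqrt(74) = 8.602325
Sum = 25.101979
Perimeter = 25.102

25.102


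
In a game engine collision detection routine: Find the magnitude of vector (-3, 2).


|u| = sqrt((-3)^2 + 2^2) = sqrt(13) = 3.6056

3.6056


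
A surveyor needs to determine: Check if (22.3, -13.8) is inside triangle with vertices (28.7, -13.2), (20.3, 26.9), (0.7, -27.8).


Cross products: AB x AP = 261.68, BC x BP = 907.12, CA x CP = 76.64
All same sign? yes

Yes, inside


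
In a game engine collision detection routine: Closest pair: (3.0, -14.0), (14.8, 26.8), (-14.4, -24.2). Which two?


d(P0,P1) = 42.4721, d(P0,P2) = 20.1693, d(P1,P2) = 58.7677
Closest: P0 and P2

Closest pair: (3.0, -14.0) and (-14.4, -24.2), distance = 20.1693


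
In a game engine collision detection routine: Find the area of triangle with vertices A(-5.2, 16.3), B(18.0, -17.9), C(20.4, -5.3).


Area = |x_A(y_B-y_C) + x_B(y_C-y_A) + x_C(y_A-y_B)|/2
= |65.52 + (-388.8) + 697.68|/2
= 374.4/2 = 187.2

187.2


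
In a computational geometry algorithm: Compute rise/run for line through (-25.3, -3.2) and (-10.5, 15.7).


slope = (y2-y1)/(x2-x1) = (15.7-(-3.2))/((-10.5)-(-25.3)) = 18.9/14.8 = 1.277

1.277


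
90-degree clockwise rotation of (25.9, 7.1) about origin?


90° CW: (x,y) -> (y, -x)
(25.9,7.1) -> (7.1, -25.9)

(7.1, -25.9)


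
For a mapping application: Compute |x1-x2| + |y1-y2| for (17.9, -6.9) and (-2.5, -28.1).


|17.9-(-2.5)| + |(-6.9)-(-28.1)| = 20.4 + 21.2 = 41.6

41.6


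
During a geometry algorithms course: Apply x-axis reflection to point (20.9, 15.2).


Reflection over x-axis: (x,y) -> (x,-y)
(20.9, 15.2) -> (20.9, -15.2)

(20.9, -15.2)


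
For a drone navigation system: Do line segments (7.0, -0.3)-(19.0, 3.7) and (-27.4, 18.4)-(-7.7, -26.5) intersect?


Cross products: d1=1176.17, d2=1793.77, d3=362, d4=-255.6
d1*d2 < 0 and d3*d4 < 0? no

No, they don't intersect


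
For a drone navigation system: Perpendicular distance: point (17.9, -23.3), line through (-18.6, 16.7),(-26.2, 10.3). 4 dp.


|cross product| = 537.6
|line direction| = sqrt(98.72) = 9.9358
Distance = 537.6/sqrt(98.72) = 54.1074

54.1074


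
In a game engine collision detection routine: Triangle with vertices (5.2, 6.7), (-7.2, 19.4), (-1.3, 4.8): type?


Side lengths squared: AB^2=315.05, BC^2=247.97, CA^2=45.86
Sorted: [45.86, 247.97, 315.05]
By sides: Scalene, By angles: Obtuse

Scalene, Obtuse


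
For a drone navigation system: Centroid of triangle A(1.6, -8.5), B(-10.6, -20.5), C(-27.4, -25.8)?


Centroid = ((x_A+x_B+x_C)/3, (y_A+y_B+y_C)/3)
= ((1.6+(-10.6)+(-27.4))/3, ((-8.5)+(-20.5)+(-25.8))/3)
= (-12.1333, -18.2667)

(-12.1333, -18.2667)


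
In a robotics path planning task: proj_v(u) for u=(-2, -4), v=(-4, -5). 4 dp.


u.v = 28, |v| = sqrt(41) = 6.4031
Scalar projection = u.v / |v| = 28 / sqrt(41) = 4.3729

4.3729


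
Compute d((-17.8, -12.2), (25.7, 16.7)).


dx=43.5, dy=28.9
d^2 = 43.5^2 + 28.9^2 = 2727.46
d = sqrt(2727.46) = 52.2251

52.2251


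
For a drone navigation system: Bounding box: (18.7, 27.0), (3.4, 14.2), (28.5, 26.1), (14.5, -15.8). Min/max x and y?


x range: [3.4, 28.5]
y range: [-15.8, 27]
Bounding box: (3.4,-15.8) to (28.5,27)

(3.4,-15.8) to (28.5,27)


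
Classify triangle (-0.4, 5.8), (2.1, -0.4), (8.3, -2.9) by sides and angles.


Side lengths squared: AB^2=44.69, BC^2=44.69, CA^2=151.38
Sorted: [44.69, 44.69, 151.38]
By sides: Isosceles, By angles: Obtuse

Isosceles, Obtuse


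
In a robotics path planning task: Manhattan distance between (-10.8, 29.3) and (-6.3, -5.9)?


|(-10.8)-(-6.3)| + |29.3-(-5.9)| = 4.5 + 35.2 = 39.7

39.7


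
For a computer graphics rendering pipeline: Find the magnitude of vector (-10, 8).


|u| = sqrt((-10)^2 + 8^2) = sqrt(164) = 12.8062

12.8062


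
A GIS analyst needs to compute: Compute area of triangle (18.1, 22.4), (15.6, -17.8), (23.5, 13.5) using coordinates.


Area = |x_A(y_B-y_C) + x_B(y_C-y_A) + x_C(y_A-y_B)|/2
= |(-566.53) + (-138.84) + 944.7|/2
= 239.33/2 = 119.665

119.665
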